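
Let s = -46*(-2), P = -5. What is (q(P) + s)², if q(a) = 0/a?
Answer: 8464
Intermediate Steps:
q(a) = 0
s = 92
(q(P) + s)² = (0 + 92)² = 92² = 8464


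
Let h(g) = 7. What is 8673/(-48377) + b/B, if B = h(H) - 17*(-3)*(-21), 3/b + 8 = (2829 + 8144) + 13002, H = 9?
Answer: -10531873655/58745545656 ≈ -0.17928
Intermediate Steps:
b = 1/7989 (b = 3/(-8 + ((2829 + 8144) + 13002)) = 3/(-8 + (10973 + 13002)) = 3/(-8 + 23975) = 3/23967 = 3*(1/23967) = 1/7989 ≈ 0.00012517)
B = -1064 (B = 7 - 17*(-3)*(-21) = 7 + 51*(-21) = 7 - 1071 = -1064)
8673/(-48377) + b/B = 8673/(-48377) + (1/7989)/(-1064) = 8673*(-1/48377) + (1/7989)*(-1/1064) = -1239/6911 - 1/8500296 = -10531873655/58745545656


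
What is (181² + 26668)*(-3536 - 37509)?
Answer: -2439263305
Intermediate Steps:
(181² + 26668)*(-3536 - 37509) = (32761 + 26668)*(-41045) = 59429*(-41045) = -2439263305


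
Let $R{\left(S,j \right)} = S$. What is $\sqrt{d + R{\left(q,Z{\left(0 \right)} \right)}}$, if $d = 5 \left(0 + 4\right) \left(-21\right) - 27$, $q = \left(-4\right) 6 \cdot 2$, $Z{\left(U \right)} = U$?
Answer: $3 i \sqrt{55} \approx 22.249 i$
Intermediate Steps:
$q = -48$ ($q = \left(-24\right) 2 = -48$)
$d = -447$ ($d = 5 \cdot 4 \left(-21\right) - 27 = 20 \left(-21\right) - 27 = -420 - 27 = -447$)
$\sqrt{d + R{\left(q,Z{\left(0 \right)} \right)}} = \sqrt{-447 - 48} = \sqrt{-495} = 3 i \sqrt{55}$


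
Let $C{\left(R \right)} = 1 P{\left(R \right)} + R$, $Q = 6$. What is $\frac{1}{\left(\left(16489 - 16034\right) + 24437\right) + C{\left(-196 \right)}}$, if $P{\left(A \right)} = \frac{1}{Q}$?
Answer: $\frac{6}{148177} \approx 4.0492 \cdot 10^{-5}$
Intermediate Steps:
$P{\left(A \right)} = \frac{1}{6}$
$C{\left(R \right)} = \frac{1}{6} + R$ ($C{\left(R \right)} = 1 \cdot \frac{1}{6} + R = \frac{1}{6} + R$)
$\frac{1}{\left(\left(16489 - 16034\right) + 24437\right) + C{\left(-196 \right)}} = \frac{1}{\left(\left(16489 - 16034\right) + 24437\right) + \left(\frac{1}{6} - 196\right)} = \frac{1}{\left(455 + 24437\right) - \frac{1175}{6}} = \frac{1}{24892 - \frac{1175}{6}} = \frac{1}{\frac{148177}{6}} = \frac{6}{148177}$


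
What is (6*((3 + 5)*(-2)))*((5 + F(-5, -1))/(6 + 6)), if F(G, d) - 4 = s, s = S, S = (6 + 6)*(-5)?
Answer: 408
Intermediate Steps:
S = -60 (S = 12*(-5) = -60)
s = -60
F(G, d) = -56 (F(G, d) = 4 - 60 = -56)
(6*((3 + 5)*(-2)))*((5 + F(-5, -1))/(6 + 6)) = (6*((3 + 5)*(-2)))*((5 - 56)/(6 + 6)) = (6*(8*(-2)))*(-51/12) = (6*(-16))*(-51*1/12) = -96*(-17/4) = 408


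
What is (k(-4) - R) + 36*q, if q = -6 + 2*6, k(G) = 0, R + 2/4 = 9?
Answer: 415/2 ≈ 207.50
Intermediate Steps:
R = 17/2 (R = -½ + 9 = 17/2 ≈ 8.5000)
q = 6 (q = -6 + 12 = 6)
(k(-4) - R) + 36*q = (0 - 1*17/2) + 36*6 = (0 - 17/2) + 216 = -17/2 + 216 = 415/2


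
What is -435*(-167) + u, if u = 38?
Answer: 72683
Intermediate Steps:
-435*(-167) + u = -435*(-167) + 38 = 72645 + 38 = 72683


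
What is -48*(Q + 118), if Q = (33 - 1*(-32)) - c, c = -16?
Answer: -9552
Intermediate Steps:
Q = 81 (Q = (33 - 1*(-32)) - 1*(-16) = (33 + 32) + 16 = 65 + 16 = 81)
-48*(Q + 118) = -48*(81 + 118) = -48*199 = -9552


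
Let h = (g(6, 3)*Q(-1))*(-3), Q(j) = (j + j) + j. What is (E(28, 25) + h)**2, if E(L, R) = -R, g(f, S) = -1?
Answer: 1156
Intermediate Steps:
Q(j) = 3*j (Q(j) = 2*j + j = 3*j)
h = -9 (h = -3*(-1)*(-3) = -1*(-3)*(-3) = 3*(-3) = -9)
(E(28, 25) + h)**2 = (-1*25 - 9)**2 = (-25 - 9)**2 = (-34)**2 = 1156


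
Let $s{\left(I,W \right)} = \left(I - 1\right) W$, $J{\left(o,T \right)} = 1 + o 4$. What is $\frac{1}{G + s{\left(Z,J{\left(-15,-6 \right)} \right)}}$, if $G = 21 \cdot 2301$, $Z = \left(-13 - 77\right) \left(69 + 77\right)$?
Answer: $\frac{1}{823640} \approx 1.2141 \cdot 10^{-6}$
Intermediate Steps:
$Z = -13140$ ($Z = \left(-90\right) 146 = -13140$)
$J{\left(o,T \right)} = 1 + 4 o$
$G = 48321$
$s{\left(I,W \right)} = W \left(-1 + I\right)$ ($s{\left(I,W \right)} = \left(-1 + I\right) W = W \left(-1 + I\right)$)
$\frac{1}{G + s{\left(Z,J{\left(-15,-6 \right)} \right)}} = \frac{1}{48321 + \left(1 + 4 \left(-15\right)\right) \left(-1 - 13140\right)} = \frac{1}{48321 + \left(1 - 60\right) \left(-13141\right)} = \frac{1}{48321 - -775319} = \frac{1}{48321 + 775319} = \frac{1}{823640}$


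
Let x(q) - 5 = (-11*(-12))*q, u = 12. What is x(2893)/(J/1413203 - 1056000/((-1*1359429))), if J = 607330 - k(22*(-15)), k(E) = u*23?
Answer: 244550118382481549/772529726722 ≈ 3.1656e+5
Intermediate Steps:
k(E) = 276 (k(E) = 12*23 = 276)
J = 607054 (J = 607330 - 1*276 = 607330 - 276 = 607054)
x(q) = 5 + 132*q (x(q) = 5 + (-11*(-12))*q = 5 + 132*q)
x(2893)/(J/1413203 - 1056000/((-1*1359429))) = (5 + 132*2893)/(607054/1413203 - 1056000/((-1*1359429))) = (5 + 381876)/(607054*(1/1413203) - 1056000/(-1359429)) = 381881/(607054/1413203 - 1056000*(-1/1359429)) = 381881/(607054/1413203 + 352000/453143) = 381881/(772529726722/640383047029) = 381881*(640383047029/772529726722) = 244550118382481549/772529726722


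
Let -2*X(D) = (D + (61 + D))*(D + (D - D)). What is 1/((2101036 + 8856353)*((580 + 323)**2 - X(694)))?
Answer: 1/14444161668468 ≈ 6.9232e-14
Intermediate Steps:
X(D) = -D*(61 + 2*D)/2 (X(D) = -(D + (61 + D))*(D + (D - D))/2 = -(61 + 2*D)*(D + 0)/2 = -(61 + 2*D)*D/2 = -D*(61 + 2*D)/2)
1/((2101036 + 8856353)*((580 + 323)**2 - X(694))) = 1/((2101036 + 8856353)*((580 + 323)**2 - (-1)*694*(61 + 2*694)/2)) = 1/(10957389*(903**2 - (-1)*694*(61 + 1388)/2)) = 1/(10957389*(815409 - (-1)*694*1449/2)) = 1/(10957389*(815409 - 1*(-502803))) = 1/(10957389*(815409 + 502803)) = (1/10957389)/1318212 = (1/10957389)*(1/1318212) = 1/14444161668468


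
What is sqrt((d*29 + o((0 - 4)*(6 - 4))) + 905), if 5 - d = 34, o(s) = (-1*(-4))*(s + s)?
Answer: 0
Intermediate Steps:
o(s) = 8*s (o(s) = 4*(2*s) = 8*s)
d = -29 (d = 5 - 1*34 = 5 - 34 = -29)
sqrt((d*29 + o((0 - 4)*(6 - 4))) + 905) = sqrt((-29*29 + 8*((0 - 4)*(6 - 4))) + 905) = sqrt((-841 + 8*(-4*2)) + 905) = sqrt((-841 + 8*(-8)) + 905) = sqrt((-841 - 64) + 905) = sqrt(-905 + 905) = sqrt(0) = 0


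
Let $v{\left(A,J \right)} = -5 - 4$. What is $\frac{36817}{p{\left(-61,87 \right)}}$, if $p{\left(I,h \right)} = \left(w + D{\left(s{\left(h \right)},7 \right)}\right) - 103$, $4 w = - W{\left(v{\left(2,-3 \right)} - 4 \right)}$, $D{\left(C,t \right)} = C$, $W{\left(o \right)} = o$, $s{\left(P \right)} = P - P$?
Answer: $- \frac{147268}{399} \approx -369.09$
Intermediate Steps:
$v{\left(A,J \right)} = -9$ ($v{\left(A,J \right)} = -5 - 4 = -9$)
$s{\left(P \right)} = 0$
$w = \frac{13}{4}$ ($w = \frac{\left(-1\right) \left(-9 - 4\right)}{4} = \frac{\left(-1\right) \left(-13\right)}{4} = \frac{1}{4} \cdot 13 = \frac{13}{4} \approx 3.25$)
$p{\left(I,h \right)} = - \frac{399}{4}$ ($p{\left(I,h \right)} = \left(\frac{13}{4} + 0\right) - 103 = \frac{13}{4} - 103 = - \frac{399}{4}$)
$\frac{36817}{p{\left(-61,87 \right)}} = \frac{36817}{- \frac{399}{4}} = 36817 \left(- \frac{4}{399}\right) = - \frac{147268}{399}$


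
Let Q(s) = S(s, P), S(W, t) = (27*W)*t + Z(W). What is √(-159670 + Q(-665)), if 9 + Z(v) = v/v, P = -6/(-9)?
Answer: 24*I*√298 ≈ 414.3*I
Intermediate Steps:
P = ⅔ (P = -6*(-⅑) = ⅔ ≈ 0.66667)
Z(v) = -8 (Z(v) = -9 + v/v = -9 + 1 = -8)
S(W, t) = -8 + 27*W*t (S(W, t) = (27*W)*t - 8 = 27*W*t - 8 = -8 + 27*W*t)
Q(s) = -8 + 18*s (Q(s) = -8 + 27*s*(⅔) = -8 + 18*s)
√(-159670 + Q(-665)) = √(-159670 + (-8 + 18*(-665))) = √(-159670 + (-8 - 11970)) = √(-159670 - 11978) = √(-171648) = 24*I*√298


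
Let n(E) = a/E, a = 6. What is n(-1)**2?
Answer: 36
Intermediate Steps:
n(E) = 6/E
n(-1)**2 = (6/(-1))**2 = (6*(-1))**2 = (-6)**2 = 36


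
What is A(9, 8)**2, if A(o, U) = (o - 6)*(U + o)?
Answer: 2601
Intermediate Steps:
A(o, U) = (-6 + o)*(U + o)
A(9, 8)**2 = (9**2 - 6*8 - 6*9 + 8*9)**2 = (81 - 48 - 54 + 72)**2 = 51**2 = 2601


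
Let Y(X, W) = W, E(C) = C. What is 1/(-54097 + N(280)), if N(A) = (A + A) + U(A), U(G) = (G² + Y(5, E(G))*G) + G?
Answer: 1/103543 ≈ 9.6578e-6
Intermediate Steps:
U(G) = G + 2*G² (U(G) = (G² + G*G) + G = (G² + G²) + G = 2*G² + G = G + 2*G²)
N(A) = 2*A + A*(1 + 2*A) (N(A) = (A + A) + A*(1 + 2*A) = 2*A + A*(1 + 2*A))
1/(-54097 + N(280)) = 1/(-54097 + 280*(3 + 2*280)) = 1/(-54097 + 280*(3 + 560)) = 1/(-54097 + 280*563) = 1/(-54097 + 157640) = 1/103543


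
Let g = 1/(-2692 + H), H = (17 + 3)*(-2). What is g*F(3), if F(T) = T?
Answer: -3/2732 ≈ -0.0010981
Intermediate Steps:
H = -40 (H = 20*(-2) = -40)
g = -1/2732 (g = 1/(-2692 - 40) = 1/(-2732) = -1/2732 ≈ -0.00036603)
g*F(3) = -1/2732*3 = -3/2732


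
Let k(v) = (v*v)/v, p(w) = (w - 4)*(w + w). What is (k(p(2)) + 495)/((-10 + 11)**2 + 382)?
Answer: 487/383 ≈ 1.2715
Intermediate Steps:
p(w) = 2*w*(-4 + w) (p(w) = (-4 + w)*(2*w) = 2*w*(-4 + w))
k(v) = v (k(v) = v**2/v = v)
(k(p(2)) + 495)/((-10 + 11)**2 + 382) = (2*2*(-4 + 2) + 495)/((-10 + 11)**2 + 382) = (2*2*(-2) + 495)/(1**2 + 382) = (-8 + 495)/(1 + 382) = 487/383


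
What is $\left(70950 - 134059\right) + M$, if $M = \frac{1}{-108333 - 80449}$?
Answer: $- \frac{11913843239}{188782} \approx -63109.0$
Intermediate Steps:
$M = - \frac{1}{188782}$ ($M = \frac{1}{-108333 - 80449} = \frac{1}{-188782} = - \frac{1}{188782} \approx -5.2971 \cdot 10^{-6}$)
$\left(70950 - 134059\right) + M = \left(70950 - 134059\right) - \frac{1}{188782} = -63109 - \frac{1}{188782} = - \frac{11913843239}{188782}$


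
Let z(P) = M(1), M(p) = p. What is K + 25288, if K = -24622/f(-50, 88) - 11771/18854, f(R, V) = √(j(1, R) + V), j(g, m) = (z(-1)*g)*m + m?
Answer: 476768181/18854 + 12311*I*√3/3 ≈ 25287.0 + 7107.8*I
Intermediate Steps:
z(P) = 1
j(g, m) = m + g*m (j(g, m) = (1*g)*m + m = g*m + m = m + g*m)
f(R, V) = √(V + 2*R) (f(R, V) = √(R*(1 + 1) + V) = √(R*2 + V) = √(2*R + V) = √(V + 2*R))
K = -11771/18854 + 12311*I*√3/3 (K = -24622/√(88 + 2*(-50)) - 11771/18854 = -24622/√(88 - 100) - 11771*1/18854 = -24622*(-I*√3/6) - 11771/18854 = -(-12311)*I*√3/3 - 11771/18854 = 12311*I*√3/3 - 11771/18854 = -11771/18854 + 12311*I*√3/3 ≈ -0.62432 + 7107.8*I)
K + 25288 = (-11771/18854 + 12311*I*√3/3) + 25288 = 476768181/18854 + 12311*I*√3/3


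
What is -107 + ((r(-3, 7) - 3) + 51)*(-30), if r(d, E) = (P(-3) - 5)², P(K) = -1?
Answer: -2627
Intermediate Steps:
r(d, E) = 36 (r(d, E) = (-1 - 5)² = (-6)² = 36)
-107 + ((r(-3, 7) - 3) + 51)*(-30) = -107 + ((36 - 3) + 51)*(-30) = -107 + (33 + 51)*(-30) = -107 + 84*(-30) = -107 - 2520 = -2627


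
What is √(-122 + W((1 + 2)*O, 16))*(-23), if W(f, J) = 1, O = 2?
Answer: -253*I ≈ -253.0*I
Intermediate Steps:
√(-122 + W((1 + 2)*O, 16))*(-23) = √(-122 + 1)*(-23) = √(-121)*(-23) = (11*I)*(-23) = -253*I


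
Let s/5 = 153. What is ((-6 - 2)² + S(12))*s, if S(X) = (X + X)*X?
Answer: 269280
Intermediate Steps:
S(X) = 2*X² (S(X) = (2*X)*X = 2*X²)
s = 765 (s = 5*153 = 765)
((-6 - 2)² + S(12))*s = ((-6 - 2)² + 2*12²)*765 = ((-8)² + 2*144)*765 = (64 + 288)*765 = 352*765 = 269280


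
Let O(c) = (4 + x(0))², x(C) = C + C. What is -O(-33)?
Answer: -16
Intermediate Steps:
x(C) = 2*C
O(c) = 16 (O(c) = (4 + 2*0)² = (4 + 0)² = 4² = 16)
-O(-33) = -1*16 = -16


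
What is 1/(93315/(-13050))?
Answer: -870/6221 ≈ -0.13985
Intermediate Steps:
1/(93315/(-13050)) = 1/(93315*(-1/13050)) = 1/(-6221/870) = -870/6221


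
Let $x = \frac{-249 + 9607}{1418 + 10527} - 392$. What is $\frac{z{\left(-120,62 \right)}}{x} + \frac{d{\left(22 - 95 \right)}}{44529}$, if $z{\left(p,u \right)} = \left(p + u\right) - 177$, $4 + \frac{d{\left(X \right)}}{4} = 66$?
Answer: $\frac{14017240779}{23120852042} \approx 0.60626$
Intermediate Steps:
$d{\left(X \right)} = 248$ ($d{\left(X \right)} = -16 + 4 \cdot 66 = -16 + 264 = 248$)
$z{\left(p,u \right)} = -177 + p + u$
$x = - \frac{4673082}{11945}$ ($x = \frac{9358}{11945} - 392 = - \frac{4673082}{11945} \approx -391.22$)
$\frac{z{\left(-120,62 \right)}}{x} + \frac{d{\left(22 - 95 \right)}}{44529} = \frac{-177 - 120 + 62}{- \frac{4673082}{11945}} + \frac{248}{44529} = \left(-235\right) \left(- \frac{11945}{4673082}\right) + 248 \cdot \frac{1}{44529} = \frac{2807075}{4673082} + \frac{248}{44529} = \frac{14017240779}{23120852042}$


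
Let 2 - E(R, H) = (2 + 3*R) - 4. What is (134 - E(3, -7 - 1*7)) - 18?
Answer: 121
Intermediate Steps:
E(R, H) = 4 - 3*R (E(R, H) = 2 - ((2 + 3*R) - 4) = 2 - (-2 + 3*R) = 2 + (2 - 3*R) = 4 - 3*R)
(134 - E(3, -7 - 1*7)) - 18 = (134 - (4 - 3*3)) - 18 = (134 - (4 - 9)) - 1*18 = (134 - 1*(-5)) - 18 = (134 + 5) - 18 = 139 - 18 = 121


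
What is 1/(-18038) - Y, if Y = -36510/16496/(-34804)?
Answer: -308173541/2589024732448 ≈ -0.00011903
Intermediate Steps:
Y = 18255/287063392 (Y = -36510*1/16496*(-1/34804) = -18255/8248*(-1/34804) = 18255/287063392 ≈ 6.3592e-5)
1/(-18038) - Y = 1/(-18038) - 1*18255/287063392 = -1/18038 - 18255/287063392 = -308173541/2589024732448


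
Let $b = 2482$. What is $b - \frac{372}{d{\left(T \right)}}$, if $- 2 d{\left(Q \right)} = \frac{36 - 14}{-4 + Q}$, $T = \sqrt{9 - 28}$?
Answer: $\frac{25814}{11} + \frac{372 i \sqrt{19}}{11} \approx 2346.7 + 147.41 i$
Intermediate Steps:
$T = i \sqrt{19}$ ($T = \sqrt{-19} = i \sqrt{19} \approx 4.3589 i$)
$d{\left(Q \right)} = - \frac{11}{-4 + Q}$ ($d{\left(Q \right)} = - \frac{\left(36 - 14\right) \frac{1}{-4 + Q}}{2} = - \frac{22 \frac{1}{-4 + Q}}{2} = - \frac{11}{-4 + Q}$)
$b - \frac{372}{d{\left(T \right)}} = 2482 - \frac{372}{\left(-11\right) \frac{1}{-4 + i \sqrt{19}}} = 2482 - 372 \left(\frac{4}{11} - \frac{i \sqrt{19}}{11}\right) = 2482 - \left(\frac{1488}{11} - \frac{372 i \sqrt{19}}{11}\right) = \frac{25814}{11} + \frac{372 i \sqrt{19}}{11}$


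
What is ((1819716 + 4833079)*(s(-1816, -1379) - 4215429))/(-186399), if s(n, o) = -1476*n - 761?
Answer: 10217189588330/186399 ≈ 5.4814e+7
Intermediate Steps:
s(n, o) = -761 - 1476*n
((1819716 + 4833079)*(s(-1816, -1379) - 4215429))/(-186399) = ((1819716 + 4833079)*((-761 - 1476*(-1816)) - 4215429))/(-186399) = (6652795*((-761 + 2680416) - 4215429))*(-1/186399) = (6652795*(2679655 - 4215429))*(-1/186399) = (6652795*(-1535774))*(-1/186399) = -10217189588330*(-1/186399) = 10217189588330/186399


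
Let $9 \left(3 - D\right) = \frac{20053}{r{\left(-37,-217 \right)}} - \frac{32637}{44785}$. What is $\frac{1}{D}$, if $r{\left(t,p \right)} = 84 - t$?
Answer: $- \frac{4433715}{67982903} \approx -0.065218$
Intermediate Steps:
$D = - \frac{67982903}{4433715}$ ($D = 3 - \frac{\frac{20053}{84 - -37} - \frac{32637}{44785}}{9} = 3 - \frac{\frac{20053}{84 + 37} - \frac{32637}{44785}}{9} = 3 - \frac{\frac{20053}{121} - \frac{32637}{44785}}{9} = 3 - \frac{20053 \cdot \frac{1}{121} - \frac{32637}{44785}}{9} = 3 - \frac{\frac{1823}{11} - \frac{32637}{44785}}{9} = 3 - \frac{81284048}{4433715} = - \frac{67982903}{4433715} \approx -15.333$)
$\frac{1}{D} = \frac{1}{- \frac{67982903}{4433715}} = - \frac{4433715}{67982903}$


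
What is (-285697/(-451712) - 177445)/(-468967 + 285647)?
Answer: 80153750143/82807843840 ≈ 0.96795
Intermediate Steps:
(-285697/(-451712) - 177445)/(-468967 + 285647) = (-285697*(-1/451712) - 177445)/(-183320) = (285697/451712 - 177445)*(-1/183320) = -80153750143/451712*(-1/183320) = 80153750143/82807843840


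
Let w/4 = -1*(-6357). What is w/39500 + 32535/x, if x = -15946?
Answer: -219914403/157466750 ≈ -1.3966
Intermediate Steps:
w = 25428 (w = 4*(-1*(-6357)) = 4*6357 = 25428)
w/39500 + 32535/x = 25428/39500 + 32535/(-15946) = 25428*(1/39500) + 32535*(-1/15946) = 6357/9875 - 32535/15946 = -219914403/157466750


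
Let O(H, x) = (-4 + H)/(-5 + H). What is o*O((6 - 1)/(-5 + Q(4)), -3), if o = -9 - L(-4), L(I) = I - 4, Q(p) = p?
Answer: -9/10 ≈ -0.90000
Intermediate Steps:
O(H, x) = (-4 + H)/(-5 + H)
L(I) = -4 + I
o = -1 (o = -9 - (-4 - 4) = -9 - 1*(-8) = -9 + 8 = -1)
o*O((6 - 1)/(-5 + Q(4)), -3) = -(-4 + (6 - 1)/(-5 + 4))/(-5 + (6 - 1)/(-5 + 4)) = -(-4 + 5/(-1))/(-5 + 5/(-1)) = -(-4 + 5*(-1))/(-5 + 5*(-1)) = -(-4 - 5)/(-5 - 5) = -(-9)/(-10) = -(-1)*(-9)/10 = -1*9/10 = -9/10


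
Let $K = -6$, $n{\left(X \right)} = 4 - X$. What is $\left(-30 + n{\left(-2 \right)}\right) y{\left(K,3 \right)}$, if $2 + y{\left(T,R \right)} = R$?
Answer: $-24$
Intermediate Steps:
$y{\left(T,R \right)} = -2 + R$
$\left(-30 + n{\left(-2 \right)}\right) y{\left(K,3 \right)} = \left(-30 + \left(4 - -2\right)\right) \left(-2 + 3\right) = \left(-30 + \left(4 + 2\right)\right) 1 = \left(-30 + 6\right) 1 = \left(-24\right) 1 = -24$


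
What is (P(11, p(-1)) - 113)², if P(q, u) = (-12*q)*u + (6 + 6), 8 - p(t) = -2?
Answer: 2019241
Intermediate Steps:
p(t) = 10 (p(t) = 8 - 1*(-2) = 8 + 2 = 10)
P(q, u) = 12 - 12*q*u (P(q, u) = -12*q*u + 12 = 12 - 12*q*u)
(P(11, p(-1)) - 113)² = ((12 - 12*11*10) - 113)² = ((12 - 1320) - 113)² = (-1308 - 113)² = (-1421)² = 2019241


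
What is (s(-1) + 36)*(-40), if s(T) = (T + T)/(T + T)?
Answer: -1480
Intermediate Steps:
s(T) = 1 (s(T) = (2*T)/((2*T)) = (2*T)*(1/(2*T)) = 1)
(s(-1) + 36)*(-40) = (1 + 36)*(-40) = 37*(-40) = -1480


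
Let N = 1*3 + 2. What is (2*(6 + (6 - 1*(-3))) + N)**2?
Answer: 1225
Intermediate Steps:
N = 5 (N = 3 + 2 = 5)
(2*(6 + (6 - 1*(-3))) + N)**2 = (2*(6 + (6 - 1*(-3))) + 5)**2 = (2*(6 + (6 + 3)) + 5)**2 = (2*(6 + 9) + 5)**2 = (2*15 + 5)**2 = (30 + 5)**2 = 35**2 = 1225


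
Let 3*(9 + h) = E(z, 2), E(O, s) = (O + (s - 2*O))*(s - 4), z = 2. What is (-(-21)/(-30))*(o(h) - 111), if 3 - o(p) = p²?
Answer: 1323/10 ≈ 132.30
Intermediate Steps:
E(O, s) = (-4 + s)*(s - O) (E(O, s) = (s - O)*(-4 + s) = (-4 + s)*(s - O))
h = -9 (h = -9 + (2² - 4*2 + 4*2 - 1*2*2)/3 = -9 + (4 - 8 + 8 - 4)/3 = -9 + (⅓)*0 = -9 + 0 = -9)
o(p) = 3 - p²
(-(-21)/(-30))*(o(h) - 111) = (-(-21)/(-30))*((3 - 1*(-9)²) - 111) = (-(-21)*(-1)/30)*((3 - 1*81) - 111) = (-1*7/10)*((3 - 81) - 111) = -7*(-78 - 111)/10 = -7/10*(-189) = 1323/10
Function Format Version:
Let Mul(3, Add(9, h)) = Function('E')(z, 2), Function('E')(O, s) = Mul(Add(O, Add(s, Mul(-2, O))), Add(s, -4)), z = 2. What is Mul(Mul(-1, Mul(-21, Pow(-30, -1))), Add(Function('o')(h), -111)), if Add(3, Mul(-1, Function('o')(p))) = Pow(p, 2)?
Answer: Rational(1323, 10) ≈ 132.30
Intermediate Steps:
Function('E')(O, s) = Mul(Add(-4, s), Add(s, Mul(-1, O))) (Function('E')(O, s) = Mul(Add(s, Mul(-1, O)), Add(-4, s)) = Mul(Add(-4, s), Add(s, Mul(-1, O))))
h = -9 (h = Add(-9, Mul(Rational(1, 3), Add(Pow(2, 2), Mul(-4, 2), Mul(4, 2), Mul(-1, 2, 2)))) = Add(-9, Mul(Rational(1, 3), Add(4, -8, 8, -4))) = Add(-9, Mul(Rational(1, 3), 0)) = Add(-9, 0) = -9)
Function('o')(p) = Add(3, Mul(-1, Pow(p, 2)))
Mul(Mul(-1, Mul(-21, Pow(-30, -1))), Add(Function('o')(h), -111)) = Mul(Mul(-1, Mul(-21, Pow(-30, -1))), Add(Add(3, Mul(-1, Pow(-9, 2))), -111)) = Mul(Mul(-1, Mul(-21, Rational(-1, 30))), Add(Add(3, Mul(-1, 81)), -111)) = Mul(Mul(-1, Rational(7, 10)), Add(Add(3, -81), -111)) = Mul(Rational(-7, 10), Add(-78, -111)) = Mul(Rational(-7, 10), -189) = Rational(1323, 10)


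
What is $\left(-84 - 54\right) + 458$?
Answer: $320$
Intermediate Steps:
$\left(-84 - 54\right) + 458 = -138 + 458 = 320$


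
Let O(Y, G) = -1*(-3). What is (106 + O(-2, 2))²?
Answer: 11881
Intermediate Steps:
O(Y, G) = 3
(106 + O(-2, 2))² = (106 + 3)² = 109² = 11881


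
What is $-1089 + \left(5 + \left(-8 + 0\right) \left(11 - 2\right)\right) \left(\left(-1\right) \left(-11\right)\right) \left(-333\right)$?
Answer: $244332$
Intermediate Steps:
$-1089 + \left(5 + \left(-8 + 0\right) \left(11 - 2\right)\right) \left(\left(-1\right) \left(-11\right)\right) \left(-333\right) = -1089 + \left(5 - 72\right) 11 \left(-333\right) = -1089 + \left(-67\right) 11 \left(-333\right) = -1089 - -245421 = -1089 + 245421 = 244332$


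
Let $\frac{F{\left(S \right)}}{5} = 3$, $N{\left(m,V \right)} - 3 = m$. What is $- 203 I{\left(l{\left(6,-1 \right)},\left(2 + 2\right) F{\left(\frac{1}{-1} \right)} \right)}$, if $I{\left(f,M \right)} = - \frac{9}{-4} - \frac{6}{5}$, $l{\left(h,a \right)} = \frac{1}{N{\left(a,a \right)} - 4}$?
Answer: $- \frac{4263}{20} \approx -213.15$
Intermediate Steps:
$N{\left(m,V \right)} = 3 + m$
$F{\left(S \right)} = 15$ ($F{\left(S \right)} = 5 \cdot 3 = 15$)
$l{\left(h,a \right)} = \frac{1}{-1 + a}$ ($l{\left(h,a \right)} = \frac{1}{\left(3 + a\right) - 4} = \frac{1}{-1 + a}$)
$I{\left(f,M \right)} = \frac{21}{20}$ ($I{\left(f,M \right)} = \left(-9\right) \left(- \frac{1}{4}\right) - \frac{6}{5} = \frac{9}{4} - \frac{6}{5} = \frac{21}{20}$)
$- 203 I{\left(l{\left(6,-1 \right)},\left(2 + 2\right) F{\left(\frac{1}{-1} \right)} \right)} = \left(-203\right) \frac{21}{20} = - \frac{4263}{20}$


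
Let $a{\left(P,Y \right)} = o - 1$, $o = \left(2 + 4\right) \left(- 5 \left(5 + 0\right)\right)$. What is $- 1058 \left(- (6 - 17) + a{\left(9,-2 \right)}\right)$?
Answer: $148120$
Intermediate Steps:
$o = -150$ ($o = 6 \left(\left(-5\right) 5\right) = 6 \left(-25\right) = -150$)
$a{\left(P,Y \right)} = -151$ ($a{\left(P,Y \right)} = -150 - 1 = -151$)
$- 1058 \left(- (6 - 17) + a{\left(9,-2 \right)}\right) = - 1058 \left(- (6 - 17) - 151\right) = - 1058 \left(\left(-1\right) \left(-11\right) - 151\right) = - 1058 \left(11 - 151\right) = \left(-1058\right) \left(-140\right) = 148120$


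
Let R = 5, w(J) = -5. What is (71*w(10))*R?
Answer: -1775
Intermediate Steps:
(71*w(10))*R = (71*(-5))*5 = -355*5 = -1775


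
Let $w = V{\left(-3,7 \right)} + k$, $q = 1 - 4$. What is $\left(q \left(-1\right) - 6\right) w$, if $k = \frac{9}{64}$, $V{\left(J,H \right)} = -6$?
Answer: $\frac{1125}{64} \approx 17.578$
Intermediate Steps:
$q = -3$ ($q = 1 - 4 = -3$)
$k = \frac{9}{64}$ ($k = 9 \cdot \frac{1}{64} = \frac{9}{64} \approx 0.14063$)
$w = - \frac{375}{64}$ ($w = -6 + \frac{9}{64} = - \frac{375}{64} \approx -5.8594$)
$\left(q \left(-1\right) - 6\right) w = \left(\left(-3\right) \left(-1\right) - 6\right) \left(- \frac{375}{64}\right) = \left(3 - 6\right) \left(- \frac{375}{64}\right) = \left(-3\right) \left(- \frac{375}{64}\right) = \frac{1125}{64}$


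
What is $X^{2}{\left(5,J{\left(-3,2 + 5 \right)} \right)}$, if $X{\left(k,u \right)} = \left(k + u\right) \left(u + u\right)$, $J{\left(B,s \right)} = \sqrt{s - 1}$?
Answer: $744 + 240 \sqrt{6} \approx 1331.9$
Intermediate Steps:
$J{\left(B,s \right)} = \sqrt{-1 + s}$
$X{\left(k,u \right)} = 2 u \left(k + u\right)$ ($X{\left(k,u \right)} = \left(k + u\right) 2 u = 2 u \left(k + u\right)$)
$X^{2}{\left(5,J{\left(-3,2 + 5 \right)} \right)} = \left(2 \sqrt{-1 + \left(2 + 5\right)} \left(5 + \sqrt{-1 + \left(2 + 5\right)}\right)\right)^{2} = \left(2 \sqrt{-1 + 7} \left(5 + \sqrt{-1 + 7}\right)\right)^{2} = \left(2 \sqrt{6} \left(5 + \sqrt{6}\right)\right)^{2} = 24 \left(5 + \sqrt{6}\right)^{2}$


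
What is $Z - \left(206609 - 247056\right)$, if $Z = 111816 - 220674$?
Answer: $-68411$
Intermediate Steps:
$Z = -108858$
$Z - \left(206609 - 247056\right) = -108858 - \left(206609 - 247056\right) = -108858 - -40447 = -108858 + 40447 = -68411$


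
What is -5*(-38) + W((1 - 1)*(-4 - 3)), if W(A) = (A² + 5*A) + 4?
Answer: 194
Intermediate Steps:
W(A) = 4 + A² + 5*A
-5*(-38) + W((1 - 1)*(-4 - 3)) = -5*(-38) + (4 + ((1 - 1)*(-4 - 3))² + 5*((1 - 1)*(-4 - 3))) = 190 + (4 + (0*(-7))² + 5*(0*(-7))) = 190 + (4 + 0² + 5*0) = 190 + (4 + 0 + 0) = 190 + 4 = 194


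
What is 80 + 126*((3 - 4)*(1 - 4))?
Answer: 458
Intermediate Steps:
80 + 126*((3 - 4)*(1 - 4)) = 80 + 126*(-1*(-3)) = 80 + 126*3 = 80 + 378 = 458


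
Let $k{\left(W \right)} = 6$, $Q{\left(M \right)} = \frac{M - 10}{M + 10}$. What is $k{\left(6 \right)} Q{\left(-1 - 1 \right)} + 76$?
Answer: $67$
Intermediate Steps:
$Q{\left(M \right)} = \frac{-10 + M}{10 + M}$
$k{\left(6 \right)} Q{\left(-1 - 1 \right)} + 76 = 6 \frac{-10 - 2}{10 - 2} + 76 = 6 \cdot \frac{1}{8} \left(-12\right) + 76 = 6 \left(- \frac{3}{2}\right) + 76 = -9 + 76 = 67$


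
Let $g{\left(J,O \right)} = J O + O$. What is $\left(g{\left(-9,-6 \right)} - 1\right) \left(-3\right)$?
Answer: $-141$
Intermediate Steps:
$g{\left(J,O \right)} = O + J O$
$\left(g{\left(-9,-6 \right)} - 1\right) \left(-3\right) = \left(- 6 \left(1 - 9\right) - 1\right) \left(-3\right) = \left(\left(-6\right) \left(-8\right) - 1\right) \left(-3\right) = \left(48 - 1\right) \left(-3\right) = 47 \left(-3\right) = -141$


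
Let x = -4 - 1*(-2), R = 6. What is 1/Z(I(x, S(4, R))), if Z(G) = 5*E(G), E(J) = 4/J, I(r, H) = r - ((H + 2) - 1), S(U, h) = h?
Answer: -9/20 ≈ -0.45000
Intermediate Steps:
x = -2 (x = -4 + 2 = -2)
I(r, H) = -1 + r - H (I(r, H) = r - ((2 + H) - 1) = r - (1 + H) = r + (-1 - H) = -1 + r - H)
Z(G) = 20/G (Z(G) = 5*(4/G) = 20/G)
1/Z(I(x, S(4, R))) = 1/(20/(-1 - 2 - 1*6)) = 1/(20/(-1 - 2 - 6)) = 1/(20/(-9)) = 1/(20*(-1/9)) = 1/(-20/9) = -9/20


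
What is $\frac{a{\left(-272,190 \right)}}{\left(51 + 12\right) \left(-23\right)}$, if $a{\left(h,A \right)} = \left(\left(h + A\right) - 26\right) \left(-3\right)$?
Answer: $- \frac{36}{161} \approx -0.2236$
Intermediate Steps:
$a{\left(h,A \right)} = 78 - 3 A - 3 h$ ($a{\left(h,A \right)} = \left(\left(A + h\right) - 26\right) \left(-3\right) = \left(-26 + A + h\right) \left(-3\right) = 78 - 3 A - 3 h$)
$\frac{a{\left(-272,190 \right)}}{\left(51 + 12\right) \left(-23\right)} = \frac{78 - 570 - -816}{\left(51 + 12\right) \left(-23\right)} = \frac{78 - 570 + 816}{63 \left(-23\right)} = \frac{324}{-1449} = 324 \left(- \frac{1}{1449}\right) = - \frac{36}{161}$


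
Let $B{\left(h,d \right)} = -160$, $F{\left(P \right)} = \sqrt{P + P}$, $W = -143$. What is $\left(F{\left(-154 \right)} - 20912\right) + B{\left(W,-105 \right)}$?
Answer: $-21072 + 2 i \sqrt{77} \approx -21072.0 + 17.55 i$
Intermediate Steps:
$F{\left(P \right)} = \sqrt{2} \sqrt{P}$ ($F{\left(P \right)} = \sqrt{2 P} = \sqrt{2} \sqrt{P}$)
$\left(F{\left(-154 \right)} - 20912\right) + B{\left(W,-105 \right)} = \left(\sqrt{2} \sqrt{-154} - 20912\right) - 160 = \left(\sqrt{2} i \sqrt{154} - 20912\right) - 160 = \left(2 i \sqrt{77} - 20912\right) - 160 = \left(-20912 + 2 i \sqrt{77}\right) - 160 = -21072 + 2 i \sqrt{77}$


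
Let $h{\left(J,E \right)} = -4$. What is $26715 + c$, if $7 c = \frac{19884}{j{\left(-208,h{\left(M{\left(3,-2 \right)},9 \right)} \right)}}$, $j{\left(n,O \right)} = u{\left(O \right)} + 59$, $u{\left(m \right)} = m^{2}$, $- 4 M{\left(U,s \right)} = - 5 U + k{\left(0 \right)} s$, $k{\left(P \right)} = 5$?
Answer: $\frac{4681753}{175} \approx 26753.0$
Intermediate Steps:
$M{\left(U,s \right)} = - \frac{5 s}{4} + \frac{5 U}{4}$ ($M{\left(U,s \right)} = - \frac{- 5 U + 5 s}{4} = - \frac{5 s}{4} + \frac{5 U}{4}$)
$j{\left(n,O \right)} = 59 + O^{2}$ ($j{\left(n,O \right)} = O^{2} + 59 = 59 + O^{2}$)
$c = \frac{6628}{175}$ ($c = \frac{19884 \frac{1}{59 + \left(-4\right)^{2}}}{7} = \frac{19884 \frac{1}{59 + 16}}{7} = \frac{19884 \cdot \frac{1}{75}}{7} = \frac{1}{7} \cdot \frac{6628}{25} = \frac{6628}{175} \approx 37.874$)
$26715 + c = 26715 + \frac{6628}{175} = \frac{4681753}{175}$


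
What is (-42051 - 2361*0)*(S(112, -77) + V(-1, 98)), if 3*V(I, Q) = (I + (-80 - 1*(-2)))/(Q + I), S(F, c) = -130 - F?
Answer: 988212517/97 ≈ 1.0188e+7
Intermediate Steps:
V(I, Q) = (-78 + I)/(3*(I + Q)) (V(I, Q) = ((I + (-80 - 1*(-2)))/(Q + I))/3 = ((I + (-80 + 2))/(I + Q))/3 = ((I - 78)/(I + Q))/3 = ((-78 + I)/(I + Q))/3 = (-78 + I)/(3*(I + Q)))
(-42051 - 2361*0)*(S(112, -77) + V(-1, 98)) = (-42051 - 2361*0)*((-130 - 1*112) + (-26 + (⅓)*(-1))/(-1 + 98)) = (-42051 + 0)*((-130 - 112) + (-26 - ⅓)/97) = -42051*(-242 + (1/97)*(-79/3)) = -42051*(-242 - 79/291) = -42051*(-70501/291) = 988212517/97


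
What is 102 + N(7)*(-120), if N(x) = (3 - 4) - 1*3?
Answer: 582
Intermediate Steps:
N(x) = -4 (N(x) = -1 - 3 = -4)
102 + N(7)*(-120) = 102 - 4*(-120) = 102 + 480 = 582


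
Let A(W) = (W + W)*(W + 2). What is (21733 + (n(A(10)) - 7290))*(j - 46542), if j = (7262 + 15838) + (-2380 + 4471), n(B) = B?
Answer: -313496733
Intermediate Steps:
A(W) = 2*W*(2 + W) (A(W) = (2*W)*(2 + W) = 2*W*(2 + W))
j = 25191 (j = 23100 + 2091 = 25191)
(21733 + (n(A(10)) - 7290))*(j - 46542) = (21733 + (2*10*(2 + 10) - 7290))*(25191 - 46542) = (21733 + (2*10*12 - 7290))*(-21351) = (21733 + (240 - 7290))*(-21351) = (21733 - 7050)*(-21351) = 14683*(-21351) = -313496733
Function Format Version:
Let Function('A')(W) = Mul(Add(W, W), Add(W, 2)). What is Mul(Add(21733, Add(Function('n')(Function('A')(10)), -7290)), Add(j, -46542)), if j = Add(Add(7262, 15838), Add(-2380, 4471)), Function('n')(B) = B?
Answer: -313496733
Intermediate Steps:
Function('A')(W) = Mul(2, W, Add(2, W)) (Function('A')(W) = Mul(Mul(2, W), Add(2, W)) = Mul(2, W, Add(2, W)))
j = 25191 (j = Add(23100, 2091) = 25191)
Mul(Add(21733, Add(Function('n')(Function('A')(10)), -7290)), Add(j, -46542)) = Mul(Add(21733, Add(Mul(2, 10, Add(2, 10)), -7290)), Add(25191, -46542)) = Mul(Add(21733, Add(Mul(2, 10, 12), -7290)), -21351) = Mul(Add(21733, Add(240, -7290)), -21351) = Mul(Add(21733, -7050), -21351) = Mul(14683, -21351) = -313496733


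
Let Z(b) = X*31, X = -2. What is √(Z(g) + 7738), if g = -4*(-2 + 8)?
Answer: 2*√1919 ≈ 87.613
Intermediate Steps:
g = -24 (g = -4*6 = -24)
Z(b) = -62 (Z(b) = -2*31 = -62)
√(Z(g) + 7738) = √(-62 + 7738) = √7676 = 2*√1919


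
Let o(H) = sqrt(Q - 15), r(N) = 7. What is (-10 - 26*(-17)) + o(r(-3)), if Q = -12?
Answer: 432 + 3*I*sqrt(3) ≈ 432.0 + 5.1962*I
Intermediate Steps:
o(H) = 3*I*sqrt(3) (o(H) = sqrt(-12 - 15) = sqrt(-27) = 3*I*sqrt(3))
(-10 - 26*(-17)) + o(r(-3)) = (-10 - 26*(-17)) + 3*I*sqrt(3) = (-10 + 442) + 3*I*sqrt(3) = 432 + 3*I*sqrt(3)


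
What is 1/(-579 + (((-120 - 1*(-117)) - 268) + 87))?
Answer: -1/763 ≈ -0.0013106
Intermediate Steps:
1/(-579 + (((-120 - 1*(-117)) - 268) + 87)) = 1/(-579 + (((-120 + 117) - 268) + 87)) = 1/(-579 + ((-3 - 268) + 87)) = 1/(-579 + (-271 + 87)) = 1/(-579 - 184) = 1/(-763) = -1/763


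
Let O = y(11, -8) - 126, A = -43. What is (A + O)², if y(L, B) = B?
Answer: 31329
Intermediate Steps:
O = -134 (O = -8 - 126 = -134)
(A + O)² = (-43 - 134)² = (-177)² = 31329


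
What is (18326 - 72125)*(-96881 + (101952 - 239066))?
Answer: 12588697005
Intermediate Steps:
(18326 - 72125)*(-96881 + (101952 - 239066)) = -53799*(-96881 - 137114) = -53799*(-233995) = 12588697005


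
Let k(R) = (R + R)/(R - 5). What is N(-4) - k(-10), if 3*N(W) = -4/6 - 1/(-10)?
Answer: -137/90 ≈ -1.5222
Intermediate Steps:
N(W) = -17/90 (N(W) = (-4/6 - 1/(-10))/3 = (-4*1/6 - 1*(-1/10))/3 = (-2/3 + 1/10)/3 = (1/3)*(-17/30) = -17/90)
k(R) = 2*R/(-5 + R) (k(R) = (2*R)/(-5 + R) = 2*R/(-5 + R))
N(-4) - k(-10) = -17/90 - 2*(-10)/(-5 - 10) = -17/90 - 2*(-10)/(-15) = -17/90 - 2*(-10)*(-1)/15 = -17/90 - 1*4/3 = -17/90 - 4/3 = -137/90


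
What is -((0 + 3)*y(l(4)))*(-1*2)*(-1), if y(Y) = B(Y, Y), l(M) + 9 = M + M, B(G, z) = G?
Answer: 6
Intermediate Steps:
l(M) = -9 + 2*M (l(M) = -9 + (M + M) = -9 + 2*M)
y(Y) = Y
-((0 + 3)*y(l(4)))*(-1*2)*(-1) = -((0 + 3)*(-9 + 2*4))*(-1*2)*(-1) = -(3*(-9 + 8))*(-2)*(-1) = -(3*(-1))*(-2)*(-1) = -(-3*(-2))*(-1) = -6*(-1) = -1*(-6) = 6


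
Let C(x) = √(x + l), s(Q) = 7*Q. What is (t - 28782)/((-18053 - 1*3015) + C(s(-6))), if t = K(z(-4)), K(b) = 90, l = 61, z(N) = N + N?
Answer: 67164784/49317845 + 3188*√19/49317845 ≈ 1.3622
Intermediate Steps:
z(N) = 2*N
C(x) = √(61 + x) (C(x) = √(x + 61) = √(61 + x))
t = 90
(t - 28782)/((-18053 - 1*3015) + C(s(-6))) = (90 - 28782)/((-18053 - 1*3015) + √(61 + 7*(-6))) = -28692/((-18053 - 3015) + √(61 - 42)) = -28692/(-21068 + √19)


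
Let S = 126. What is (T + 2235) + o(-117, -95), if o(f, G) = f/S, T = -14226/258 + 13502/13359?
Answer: 17531355607/8042118 ≈ 2179.9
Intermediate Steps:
T = -31093603/574437 (T = -14226*1/258 + 13502*(1/13359) = -2371/43 + 13502/13359 = -31093603/574437 ≈ -54.129)
o(f, G) = f/126
(T + 2235) + o(-117, -95) = (-31093603/574437 + 2235) + (1/126)*(-117) = 1252773092/574437 - 13/14 = 17531355607/8042118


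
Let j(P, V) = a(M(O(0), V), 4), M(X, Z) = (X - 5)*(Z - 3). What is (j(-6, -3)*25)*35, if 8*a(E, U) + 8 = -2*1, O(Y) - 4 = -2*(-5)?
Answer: -4375/4 ≈ -1093.8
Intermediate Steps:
O(Y) = 14 (O(Y) = 4 - 2*(-5) = 4 + 10 = 14)
M(X, Z) = (-5 + X)*(-3 + Z)
a(E, U) = -5/4 (a(E, U) = -1 + (-2*1)/8 = -1 + (1/8)*(-2) = -1 - 1/4 = -5/4)
j(P, V) = -5/4
(j(-6, -3)*25)*35 = -5/4*25*35 = -125/4*35 = -4375/4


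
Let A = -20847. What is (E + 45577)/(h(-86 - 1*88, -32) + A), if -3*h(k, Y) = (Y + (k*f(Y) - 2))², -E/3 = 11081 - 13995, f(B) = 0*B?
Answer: -162957/63697 ≈ -2.5583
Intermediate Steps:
f(B) = 0
E = 8742 (E = -3*(11081 - 13995) = -3*(-2914) = 8742)
h(k, Y) = -(-2 + Y)²/3 (h(k, Y) = -(Y + (k*0 - 2))²/3 = -(Y + (0 - 2))²/3 = -(Y - 2)²/3 = -(-2 + Y)²/3)
(E + 45577)/(h(-86 - 1*88, -32) + A) = (8742 + 45577)/(-(-2 - 32)²/3 - 20847) = 54319/(-⅓*(-34)² - 20847) = 54319/(-⅓*1156 - 20847) = 54319/(-1156/3 - 20847) = 54319/(-63697/3) = 54319*(-3/63697) = -162957/63697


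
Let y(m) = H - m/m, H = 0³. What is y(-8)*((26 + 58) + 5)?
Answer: -89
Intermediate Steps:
H = 0
y(m) = -1 (y(m) = 0 - m/m = 0 - 1*1 = 0 - 1 = -1)
y(-8)*((26 + 58) + 5) = -((26 + 58) + 5) = -(84 + 5) = -1*89 = -89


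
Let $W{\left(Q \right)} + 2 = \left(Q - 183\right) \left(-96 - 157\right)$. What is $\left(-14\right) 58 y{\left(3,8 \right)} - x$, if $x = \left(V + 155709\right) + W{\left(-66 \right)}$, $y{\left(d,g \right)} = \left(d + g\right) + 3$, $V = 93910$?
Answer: $-323982$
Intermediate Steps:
$y{\left(d,g \right)} = 3 + d + g$
$W{\left(Q \right)} = 46297 - 253 Q$ ($W{\left(Q \right)} = -2 + \left(Q - 183\right) \left(-96 - 157\right) = -2 + \left(-183 + Q\right) \left(-253\right) = -2 - \left(-46299 + 253 Q\right) = 46297 - 253 Q$)
$x = 312614$ ($x = \left(93910 + 155709\right) + \left(46297 - -16698\right) = 249619 + \left(46297 + 16698\right) = 249619 + 62995 = 312614$)
$\left(-14\right) 58 y{\left(3,8 \right)} - x = \left(-14\right) 58 \left(3 + 3 + 8\right) - 312614 = \left(-812\right) 14 - 312614 = -11368 - 312614 = -323982$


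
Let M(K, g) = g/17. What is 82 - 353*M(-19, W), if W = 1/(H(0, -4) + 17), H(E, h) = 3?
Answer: 27527/340 ≈ 80.962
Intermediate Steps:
W = 1/20 (W = 1/(3 + 17) = 1/20 ≈ 0.050000)
M(K, g) = g/17 (M(K, g) = g*(1/17) = g/17)
82 - 353*M(-19, W) = 82 - 353/(17*20) = 82 - 353*1/340 = 82 - 353/340 = 27527/340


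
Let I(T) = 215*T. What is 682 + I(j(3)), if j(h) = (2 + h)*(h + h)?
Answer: 7132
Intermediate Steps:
j(h) = 2*h*(2 + h) (j(h) = (2 + h)*(2*h) = 2*h*(2 + h))
682 + I(j(3)) = 682 + 215*(2*3*(2 + 3)) = 682 + 215*(2*3*5) = 682 + 215*30 = 682 + 6450 = 7132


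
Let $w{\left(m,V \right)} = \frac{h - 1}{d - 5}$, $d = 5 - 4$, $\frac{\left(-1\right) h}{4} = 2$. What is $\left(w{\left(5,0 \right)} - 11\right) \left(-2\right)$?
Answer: $\frac{35}{2} \approx 17.5$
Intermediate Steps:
$h = -8$ ($h = \left(-4\right) 2 = -8$)
$d = 1$
$w{\left(m,V \right)} = \frac{9}{4}$ ($w{\left(m,V \right)} = \frac{-8 - 1}{1 - 5} = - \frac{9}{-4} = \left(-9\right) \left(- \frac{1}{4}\right) = \frac{9}{4}$)
$\left(w{\left(5,0 \right)} - 11\right) \left(-2\right) = \left(\frac{9}{4} - 11\right) \left(-2\right) = \left(- \frac{35}{4}\right) \left(-2\right) = \frac{35}{2}$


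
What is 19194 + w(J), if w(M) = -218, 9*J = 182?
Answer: 18976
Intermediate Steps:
J = 182/9 (J = (⅑)*182 = 182/9 ≈ 20.222)
19194 + w(J) = 19194 - 218 = 18976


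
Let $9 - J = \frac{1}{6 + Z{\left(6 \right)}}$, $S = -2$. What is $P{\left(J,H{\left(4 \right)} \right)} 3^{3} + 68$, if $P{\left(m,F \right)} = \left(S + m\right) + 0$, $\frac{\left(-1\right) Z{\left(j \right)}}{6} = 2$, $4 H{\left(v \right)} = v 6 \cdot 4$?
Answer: $\frac{523}{2} \approx 261.5$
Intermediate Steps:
$H{\left(v \right)} = 6 v$ ($H{\left(v \right)} = \frac{v 6 \cdot 4}{4} = \frac{6 v 4}{4} = \frac{24 v}{4} = 6 v$)
$Z{\left(j \right)} = -12$ ($Z{\left(j \right)} = \left(-6\right) 2 = -12$)
$J = \frac{55}{6}$ ($J = 9 - \frac{1}{6 - 12} = 9 - \frac{1}{-6} = 9 - - \frac{1}{6} = 9 + \frac{1}{6} = \frac{55}{6} \approx 9.1667$)
$P{\left(m,F \right)} = -2 + m$ ($P{\left(m,F \right)} = \left(-2 + m\right) + 0 = -2 + m$)
$P{\left(J,H{\left(4 \right)} \right)} 3^{3} + 68 = \left(-2 + \frac{55}{6}\right) 3^{3} + 68 = \frac{43}{6} \cdot 27 + 68 = \frac{387}{2} + 68 = \frac{523}{2}$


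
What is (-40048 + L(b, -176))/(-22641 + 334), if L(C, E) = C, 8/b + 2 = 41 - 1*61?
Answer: 440532/245377 ≈ 1.7953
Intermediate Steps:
b = -4/11 (b = 8/(-2 + (41 - 1*61)) = 8/(-2 + (41 - 61)) = 8/(-2 - 20) = 8/(-22) = 8*(-1/22) = -4/11 ≈ -0.36364)
(-40048 + L(b, -176))/(-22641 + 334) = (-40048 - 4/11)/(-22641 + 334) = -440532/11/(-22307) = -440532/11*(-1/22307) = 440532/245377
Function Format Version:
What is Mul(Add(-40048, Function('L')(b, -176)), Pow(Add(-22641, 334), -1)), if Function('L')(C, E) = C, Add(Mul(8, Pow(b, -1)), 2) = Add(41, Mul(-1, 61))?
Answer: Rational(440532, 245377) ≈ 1.7953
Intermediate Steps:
b = Rational(-4, 11) (b = Mul(8, Pow(Add(-2, Add(41, Mul(-1, 61))), -1)) = Mul(8, Pow(Add(-2, Add(41, -61)), -1)) = Mul(8, Pow(Add(-2, -20), -1)) = Mul(8, Pow(-22, -1)) = Mul(8, Rational(-1, 22)) = Rational(-4, 11) ≈ -0.36364)
Mul(Add(-40048, Function('L')(b, -176)), Pow(Add(-22641, 334), -1)) = Mul(Add(-40048, Rational(-4, 11)), Pow(Add(-22641, 334), -1)) = Mul(Rational(-440532, 11), Pow(-22307, -1)) = Mul(Rational(-440532, 11), Rational(-1, 22307)) = Rational(440532, 245377)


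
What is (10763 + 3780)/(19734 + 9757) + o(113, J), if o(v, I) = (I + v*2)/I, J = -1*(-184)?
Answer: 7383611/2713172 ≈ 2.7214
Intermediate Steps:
J = 184
o(v, I) = (I + 2*v)/I
(10763 + 3780)/(19734 + 9757) + o(113, J) = (10763 + 3780)/(19734 + 9757) + (184 + 2*113)/184 = 14543/29491 + (184 + 226)/184 = 14543*(1/29491) + (1/184)*410 = 14543/29491 + 205/92 = 7383611/2713172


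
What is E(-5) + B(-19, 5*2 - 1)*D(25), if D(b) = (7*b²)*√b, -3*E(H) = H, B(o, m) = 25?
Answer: 1640630/3 ≈ 5.4688e+5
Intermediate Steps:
E(H) = -H/3
D(b) = 7*b^(5/2)
E(-5) + B(-19, 5*2 - 1)*D(25) = -⅓*(-5) + 25*(7*25^(5/2)) = 5/3 + 25*(7*3125) = 5/3 + 25*21875 = 5/3 + 546875 = 1640630/3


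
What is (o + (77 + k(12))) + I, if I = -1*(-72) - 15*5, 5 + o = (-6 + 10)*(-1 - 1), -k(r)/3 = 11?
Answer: 28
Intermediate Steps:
k(r) = -33 (k(r) = -3*11 = -33)
o = -13 (o = -5 + (-6 + 10)*(-1 - 1) = -5 + 4*(-2) = -5 - 8 = -13)
I = -3 (I = 72 - 75 = -3)
(o + (77 + k(12))) + I = (-13 + (77 - 33)) - 3 = (-13 + 44) - 3 = 31 - 3 = 28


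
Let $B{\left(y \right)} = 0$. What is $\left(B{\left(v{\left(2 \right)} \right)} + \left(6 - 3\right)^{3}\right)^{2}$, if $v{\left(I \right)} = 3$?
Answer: $729$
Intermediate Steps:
$\left(B{\left(v{\left(2 \right)} \right)} + \left(6 - 3\right)^{3}\right)^{2} = \left(0 + \left(6 - 3\right)^{3}\right)^{2} = \left(0 + 3^{3}\right)^{2} = \left(0 + 27\right)^{2} = 27^{2} = 729$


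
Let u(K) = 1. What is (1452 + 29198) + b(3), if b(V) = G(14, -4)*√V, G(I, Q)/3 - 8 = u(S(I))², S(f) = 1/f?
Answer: 30650 + 27*√3 ≈ 30697.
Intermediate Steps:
G(I, Q) = 27 (G(I, Q) = 24 + 3*1² = 24 + 3*1 = 24 + 3 = 27)
b(V) = 27*√V
(1452 + 29198) + b(3) = (1452 + 29198) + 27*√3 = 30650 + 27*√3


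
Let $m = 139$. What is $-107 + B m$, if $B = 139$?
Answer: $19214$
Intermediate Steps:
$-107 + B m = -107 + 139 \cdot 139 = -107 + 19321 = 19214$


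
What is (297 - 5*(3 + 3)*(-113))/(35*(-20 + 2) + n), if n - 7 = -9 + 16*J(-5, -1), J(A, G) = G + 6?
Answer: -1229/184 ≈ -6.6793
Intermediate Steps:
J(A, G) = 6 + G
n = 78 (n = 7 + (-9 + 16*(6 - 1)) = 7 + (-9 + 16*5) = 7 + (-9 + 80) = 7 + 71 = 78)
(297 - 5*(3 + 3)*(-113))/(35*(-20 + 2) + n) = (297 - 5*(3 + 3)*(-113))/(35*(-20 + 2) + 78) = (297 - 5*6*(-113))/(35*(-18) + 78) = (297 - 30*(-113))/(-630 + 78) = (297 + 3390)/(-552) = 3687*(-1/552) = -1229/184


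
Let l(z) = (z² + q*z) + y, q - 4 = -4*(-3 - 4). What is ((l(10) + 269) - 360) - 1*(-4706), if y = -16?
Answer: 5019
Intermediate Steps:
q = 32 (q = 4 - 4*(-3 - 4) = 4 - 4*(-7) = 4 + 28 = 32)
l(z) = -16 + z² + 32*z (l(z) = (z² + 32*z) - 16 = -16 + z² + 32*z)
((l(10) + 269) - 360) - 1*(-4706) = (((-16 + 10² + 32*10) + 269) - 360) - 1*(-4706) = (((-16 + 100 + 320) + 269) - 360) + 4706 = ((404 + 269) - 360) + 4706 = (673 - 360) + 4706 = 313 + 4706 = 5019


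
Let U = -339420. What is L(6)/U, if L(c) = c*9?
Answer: -9/56570 ≈ -0.00015910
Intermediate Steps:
L(c) = 9*c
L(6)/U = (9*6)/(-339420) = 54*(-1/339420) = -9/56570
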